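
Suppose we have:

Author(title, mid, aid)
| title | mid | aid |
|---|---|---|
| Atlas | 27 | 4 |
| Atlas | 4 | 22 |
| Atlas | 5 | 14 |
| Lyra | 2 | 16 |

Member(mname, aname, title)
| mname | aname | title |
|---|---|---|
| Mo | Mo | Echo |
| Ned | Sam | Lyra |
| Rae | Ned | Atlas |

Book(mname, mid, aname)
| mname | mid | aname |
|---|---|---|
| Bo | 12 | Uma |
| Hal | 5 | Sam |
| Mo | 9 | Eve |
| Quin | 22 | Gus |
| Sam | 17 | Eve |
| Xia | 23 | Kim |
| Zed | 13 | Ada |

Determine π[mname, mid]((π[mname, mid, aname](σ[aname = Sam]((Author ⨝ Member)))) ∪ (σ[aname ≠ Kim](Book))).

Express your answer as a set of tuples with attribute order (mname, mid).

Author ⋈ Member (natural join on title): {(Atlas, 27, 4, Rae, Ned), (Atlas, 4, 22, Rae, Ned), (Atlas, 5, 14, Rae, Ned), (Lyra, 2, 16, Ned, Sam)}
Apply σ_{aname = Sam}; surviving tuples: {(Lyra, 2, 16, Ned, Sam)}
π_{mname, mid, aname} gives {(Ned, 2, Sam)}.
Apply σ_{aname ≠ Kim}; surviving tuples: {(Bo, 12, Uma), (Hal, 5, Sam), (Mo, 9, Eve), (Quin, 22, Gus), (Sam, 17, Eve), (Zed, 13, Ada)}
Set union of the two operands is {(Bo, 12, Uma), (Hal, 5, Sam), (Mo, 9, Eve), (Ned, 2, Sam), (Quin, 22, Gus), (Sam, 17, Eve), (Zed, 13, Ada)}.
π_{mname, mid} gives {(Bo, 12), (Hal, 5), (Mo, 9), (Ned, 2), (Quin, 22), (Sam, 17), (Zed, 13)}.

{(Bo, 12), (Hal, 5), (Mo, 9), (Ned, 2), (Quin, 22), (Sam, 17), (Zed, 13)}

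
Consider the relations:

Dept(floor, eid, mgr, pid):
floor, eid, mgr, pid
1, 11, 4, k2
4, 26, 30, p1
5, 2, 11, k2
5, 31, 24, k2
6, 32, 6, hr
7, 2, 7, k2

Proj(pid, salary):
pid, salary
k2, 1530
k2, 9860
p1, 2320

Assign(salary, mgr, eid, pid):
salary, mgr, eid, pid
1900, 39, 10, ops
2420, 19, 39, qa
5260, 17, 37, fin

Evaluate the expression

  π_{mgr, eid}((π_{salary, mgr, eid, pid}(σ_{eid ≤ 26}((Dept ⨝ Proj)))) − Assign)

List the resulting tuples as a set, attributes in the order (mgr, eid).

Joining Dept and Proj on pid yields {(1, 11, 4, k2, 1530), (1, 11, 4, k2, 9860), (4, 26, 30, p1, 2320), (5, 2, 11, k2, 1530), (5, 2, 11, k2, 9860), (5, 31, 24, k2, 1530), (5, 31, 24, k2, 9860), (7, 2, 7, k2, 1530), (7, 2, 7, k2, 9860)}.
σ[eid ≤ 26]: keep tuples satisfying eid ≤ 26 → {(1, 11, 4, k2, 1530), (1, 11, 4, k2, 9860), (4, 26, 30, p1, 2320), (5, 2, 11, k2, 1530), (5, 2, 11, k2, 9860), (7, 2, 7, k2, 1530), (7, 2, 7, k2, 9860)}
π_{salary, mgr, eid, pid} gives {(1530, 11, 2, k2), (1530, 4, 11, k2), (1530, 7, 2, k2), (2320, 30, 26, p1), (9860, 11, 2, k2), (9860, 4, 11, k2), (9860, 7, 2, k2)}.
Set difference of the two operands is {(1530, 11, 2, k2), (1530, 4, 11, k2), (1530, 7, 2, k2), (2320, 30, 26, p1), (9860, 11, 2, k2), (9860, 4, 11, k2), (9860, 7, 2, k2)}.
π_{mgr, eid} gives {(11, 2), (30, 26), (4, 11), (7, 2)} (3 duplicate(s) eliminated).

{(11, 2), (30, 26), (4, 11), (7, 2)}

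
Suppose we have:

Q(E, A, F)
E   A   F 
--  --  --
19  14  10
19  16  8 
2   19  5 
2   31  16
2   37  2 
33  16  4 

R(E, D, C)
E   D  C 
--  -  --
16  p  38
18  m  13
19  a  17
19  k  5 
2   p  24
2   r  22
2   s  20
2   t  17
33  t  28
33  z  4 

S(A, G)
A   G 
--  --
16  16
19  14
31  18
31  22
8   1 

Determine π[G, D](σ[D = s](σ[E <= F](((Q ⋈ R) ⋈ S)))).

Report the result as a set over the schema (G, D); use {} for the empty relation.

Joining Q and R on E yields {(19, 14, 10, a, 17), (19, 14, 10, k, 5), (19, 16, 8, a, 17), (19, 16, 8, k, 5), (2, 19, 5, p, 24), (2, 19, 5, r, 22), (2, 19, 5, s, 20), (2, 19, 5, t, 17), (2, 31, 16, p, 24), (2, 31, 16, r, 22), (2, 31, 16, s, 20), (2, 31, 16, t, 17), (2, 37, 2, p, 24), (2, 37, 2, r, 22), (2, 37, 2, s, 20), (2, 37, 2, t, 17), (33, 16, 4, t, 28), (33, 16, 4, z, 4)}.
Joining (Q ⋈ R) and S on A yields {(19, 16, 8, a, 17, 16), (19, 16, 8, k, 5, 16), (2, 19, 5, p, 24, 14), (2, 19, 5, r, 22, 14), (2, 19, 5, s, 20, 14), (2, 19, 5, t, 17, 14), (2, 31, 16, p, 24, 18), (2, 31, 16, p, 24, 22), (2, 31, 16, r, 22, 18), (2, 31, 16, r, 22, 22), (2, 31, 16, s, 20, 18), (2, 31, 16, s, 20, 22), (2, 31, 16, t, 17, 18), (2, 31, 16, t, 17, 22), (33, 16, 4, t, 28, 16), (33, 16, 4, z, 4, 16)}.
Filtering on E <= F leaves {(2, 19, 5, p, 24, 14), (2, 19, 5, r, 22, 14), (2, 19, 5, s, 20, 14), (2, 19, 5, t, 17, 14), (2, 31, 16, p, 24, 18), (2, 31, 16, p, 24, 22), (2, 31, 16, r, 22, 18), (2, 31, 16, r, 22, 22), (2, 31, 16, s, 20, 18), (2, 31, 16, s, 20, 22), (2, 31, 16, t, 17, 18), (2, 31, 16, t, 17, 22)}.
Filtering on D = s leaves {(2, 19, 5, s, 20, 14), (2, 31, 16, s, 20, 18), (2, 31, 16, s, 20, 22)}.
Keep only column(s) G, D: {(14, s), (18, s), (22, s)}

{(14, s), (18, s), (22, s)}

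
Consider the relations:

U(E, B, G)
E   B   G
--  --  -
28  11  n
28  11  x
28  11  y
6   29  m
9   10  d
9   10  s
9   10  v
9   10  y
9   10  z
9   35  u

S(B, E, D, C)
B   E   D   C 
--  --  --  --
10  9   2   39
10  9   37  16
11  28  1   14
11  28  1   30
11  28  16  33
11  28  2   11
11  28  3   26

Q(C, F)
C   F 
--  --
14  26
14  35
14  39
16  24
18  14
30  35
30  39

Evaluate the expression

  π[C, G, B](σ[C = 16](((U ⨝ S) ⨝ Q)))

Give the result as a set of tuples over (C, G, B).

Joining U and S on E, B yields {(28, 11, n, 1, 14), (28, 11, n, 1, 30), (28, 11, n, 16, 33), (28, 11, n, 2, 11), (28, 11, n, 3, 26), (28, 11, x, 1, 14), (28, 11, x, 1, 30), (28, 11, x, 16, 33), (28, 11, x, 2, 11), (28, 11, x, 3, 26), (28, 11, y, 1, 14), (28, 11, y, 1, 30), (28, 11, y, 16, 33), (28, 11, y, 2, 11), (28, 11, y, 3, 26), (9, 10, d, 2, 39), (9, 10, d, 37, 16), (9, 10, s, 2, 39), (9, 10, s, 37, 16), (9, 10, v, 2, 39), (9, 10, v, 37, 16), (9, 10, y, 2, 39), (9, 10, y, 37, 16), (9, 10, z, 2, 39), (9, 10, z, 37, 16)}.
Joining (U ⨝ S) and Q on C yields {(28, 11, n, 1, 14, 26), (28, 11, n, 1, 14, 35), (28, 11, n, 1, 14, 39), (28, 11, n, 1, 30, 35), (28, 11, n, 1, 30, 39), (28, 11, x, 1, 14, 26), (28, 11, x, 1, 14, 35), (28, 11, x, 1, 14, 39), (28, 11, x, 1, 30, 35), (28, 11, x, 1, 30, 39), (28, 11, y, 1, 14, 26), (28, 11, y, 1, 14, 35), (28, 11, y, 1, 14, 39), (28, 11, y, 1, 30, 35), (28, 11, y, 1, 30, 39), (9, 10, d, 37, 16, 24), (9, 10, s, 37, 16, 24), (9, 10, v, 37, 16, 24), (9, 10, y, 37, 16, 24), (9, 10, z, 37, 16, 24)}.
Selection C = 16: {(9, 10, d, 37, 16, 24), (9, 10, s, 37, 16, 24), (9, 10, v, 37, 16, 24), (9, 10, y, 37, 16, 24), (9, 10, z, 37, 16, 24)}
π_{C, G, B} gives {(16, d, 10), (16, s, 10), (16, v, 10), (16, y, 10), (16, z, 10)}.

{(16, d, 10), (16, s, 10), (16, v, 10), (16, y, 10), (16, z, 10)}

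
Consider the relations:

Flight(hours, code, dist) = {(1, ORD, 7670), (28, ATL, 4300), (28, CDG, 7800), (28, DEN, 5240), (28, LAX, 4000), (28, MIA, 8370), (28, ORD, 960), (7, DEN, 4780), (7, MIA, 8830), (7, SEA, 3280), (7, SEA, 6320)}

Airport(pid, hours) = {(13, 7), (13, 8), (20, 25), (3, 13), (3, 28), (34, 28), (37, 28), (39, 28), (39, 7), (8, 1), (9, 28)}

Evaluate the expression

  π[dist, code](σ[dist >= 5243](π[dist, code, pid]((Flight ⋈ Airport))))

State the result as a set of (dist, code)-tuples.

{(6320, SEA), (7670, ORD), (7800, CDG), (8370, MIA), (8830, MIA)}

Joining Flight and Airport on hours yields {(1, ORD, 7670, 8), (28, ATL, 4300, 3), (28, ATL, 4300, 34), (28, ATL, 4300, 37), (28, ATL, 4300, 39), (28, ATL, 4300, 9), (28, CDG, 7800, 3), (28, CDG, 7800, 34), (28, CDG, 7800, 37), (28, CDG, 7800, 39), (28, CDG, 7800, 9), (28, DEN, 5240, 3), (28, DEN, 5240, 34), (28, DEN, 5240, 37), (28, DEN, 5240, 39), (28, DEN, 5240, 9), (28, LAX, 4000, 3), (28, LAX, 4000, 34), (28, LAX, 4000, 37), (28, LAX, 4000, 39), (28, LAX, 4000, 9), (28, MIA, 8370, 3), (28, MIA, 8370, 34), (28, MIA, 8370, 37), (28, MIA, 8370, 39), (28, MIA, 8370, 9), (28, ORD, 960, 3), (28, ORD, 960, 34), (28, ORD, 960, 37), (28, ORD, 960, 39), (28, ORD, 960, 9), (7, DEN, 4780, 13), (7, DEN, 4780, 39), (7, MIA, 8830, 13), (7, MIA, 8830, 39), (7, SEA, 3280, 13), (7, SEA, 3280, 39), (7, SEA, 6320, 13), (7, SEA, 6320, 39)}.
π[dist, code, pid]: project onto (dist, code, pid) → {(3280, SEA, 13), (3280, SEA, 39), (4000, LAX, 3), (4000, LAX, 34), (4000, LAX, 37), (4000, LAX, 39), (4000, LAX, 9), (4300, ATL, 3), (4300, ATL, 34), (4300, ATL, 37), (4300, ATL, 39), (4300, ATL, 9), (4780, DEN, 13), (4780, DEN, 39), (5240, DEN, 3), (5240, DEN, 34), (5240, DEN, 37), (5240, DEN, 39), (5240, DEN, 9), (6320, SEA, 13), (6320, SEA, 39), (7670, ORD, 8), (7800, CDG, 3), (7800, CDG, 34), (7800, CDG, 37), (7800, CDG, 39), (7800, CDG, 9), (8370, MIA, 3), (8370, MIA, 34), (8370, MIA, 37), (8370, MIA, 39), (8370, MIA, 9), (8830, MIA, 13), (8830, MIA, 39), (960, ORD, 3), (960, ORD, 34), (960, ORD, 37), (960, ORD, 39), (960, ORD, 9)}
Selection dist >= 5243: {(6320, SEA, 13), (6320, SEA, 39), (7670, ORD, 8), (7800, CDG, 3), (7800, CDG, 34), (7800, CDG, 37), (7800, CDG, 39), (7800, CDG, 9), (8370, MIA, 3), (8370, MIA, 34), (8370, MIA, 37), (8370, MIA, 39), (8370, MIA, 9), (8830, MIA, 13), (8830, MIA, 39)}
π[dist, code]: project onto (dist, code) (10 duplicate(s) eliminated) → {(6320, SEA), (7670, ORD), (7800, CDG), (8370, MIA), (8830, MIA)}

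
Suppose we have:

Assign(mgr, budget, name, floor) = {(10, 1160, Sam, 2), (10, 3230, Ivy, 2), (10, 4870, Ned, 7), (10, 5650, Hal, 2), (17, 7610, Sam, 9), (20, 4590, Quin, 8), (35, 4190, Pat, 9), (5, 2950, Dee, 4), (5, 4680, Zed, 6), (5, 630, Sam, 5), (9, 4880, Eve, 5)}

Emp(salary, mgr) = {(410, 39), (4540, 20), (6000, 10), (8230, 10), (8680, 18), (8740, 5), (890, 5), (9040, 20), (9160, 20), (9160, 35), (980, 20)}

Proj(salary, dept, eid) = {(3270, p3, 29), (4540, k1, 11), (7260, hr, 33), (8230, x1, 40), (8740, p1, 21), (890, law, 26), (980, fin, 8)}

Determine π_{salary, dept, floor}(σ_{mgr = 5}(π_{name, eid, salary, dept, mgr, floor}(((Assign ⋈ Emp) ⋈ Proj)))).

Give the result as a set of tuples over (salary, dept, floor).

{(8740, p1, 4), (8740, p1, 5), (8740, p1, 6), (890, law, 4), (890, law, 5), (890, law, 6)}

Natural join on mgr: {(10, 1160, Sam, 2, 6000), (10, 1160, Sam, 2, 8230), (10, 3230, Ivy, 2, 6000), (10, 3230, Ivy, 2, 8230), (10, 4870, Ned, 7, 6000), (10, 4870, Ned, 7, 8230), (10, 5650, Hal, 2, 6000), (10, 5650, Hal, 2, 8230), (20, 4590, Quin, 8, 4540), (20, 4590, Quin, 8, 9040), (20, 4590, Quin, 8, 9160), (20, 4590, Quin, 8, 980), (35, 4190, Pat, 9, 9160), (5, 2950, Dee, 4, 8740), (5, 2950, Dee, 4, 890), (5, 4680, Zed, 6, 8740), (5, 4680, Zed, 6, 890), (5, 630, Sam, 5, 8740), (5, 630, Sam, 5, 890)}
Natural join on salary: {(10, 1160, Sam, 2, 8230, x1, 40), (10, 3230, Ivy, 2, 8230, x1, 40), (10, 4870, Ned, 7, 8230, x1, 40), (10, 5650, Hal, 2, 8230, x1, 40), (20, 4590, Quin, 8, 4540, k1, 11), (20, 4590, Quin, 8, 980, fin, 8), (5, 2950, Dee, 4, 8740, p1, 21), (5, 2950, Dee, 4, 890, law, 26), (5, 4680, Zed, 6, 8740, p1, 21), (5, 4680, Zed, 6, 890, law, 26), (5, 630, Sam, 5, 8740, p1, 21), (5, 630, Sam, 5, 890, law, 26)}
Keep only column(s) name, eid, salary, dept, mgr, floor: {(Dee, 21, 8740, p1, 5, 4), (Dee, 26, 890, law, 5, 4), (Hal, 40, 8230, x1, 10, 2), (Ivy, 40, 8230, x1, 10, 2), (Ned, 40, 8230, x1, 10, 7), (Quin, 11, 4540, k1, 20, 8), (Quin, 8, 980, fin, 20, 8), (Sam, 21, 8740, p1, 5, 5), (Sam, 26, 890, law, 5, 5), (Sam, 40, 8230, x1, 10, 2), (Zed, 21, 8740, p1, 5, 6), (Zed, 26, 890, law, 5, 6)}
Filtering on mgr = 5 leaves {(Dee, 21, 8740, p1, 5, 4), (Dee, 26, 890, law, 5, 4), (Sam, 21, 8740, p1, 5, 5), (Sam, 26, 890, law, 5, 5), (Zed, 21, 8740, p1, 5, 6), (Zed, 26, 890, law, 5, 6)}.
Keep only column(s) salary, dept, floor: {(8740, p1, 4), (8740, p1, 5), (8740, p1, 6), (890, law, 4), (890, law, 5), (890, law, 6)}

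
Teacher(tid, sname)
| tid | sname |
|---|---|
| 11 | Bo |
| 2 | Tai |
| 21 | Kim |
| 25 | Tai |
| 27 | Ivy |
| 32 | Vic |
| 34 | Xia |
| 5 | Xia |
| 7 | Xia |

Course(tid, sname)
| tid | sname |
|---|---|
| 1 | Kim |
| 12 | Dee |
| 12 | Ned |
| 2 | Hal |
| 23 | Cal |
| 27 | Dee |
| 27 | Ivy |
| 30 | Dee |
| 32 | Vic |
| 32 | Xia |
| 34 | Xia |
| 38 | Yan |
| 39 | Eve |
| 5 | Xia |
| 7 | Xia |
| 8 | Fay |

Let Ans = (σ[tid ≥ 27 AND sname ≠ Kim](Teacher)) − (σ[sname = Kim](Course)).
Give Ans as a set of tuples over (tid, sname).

{(27, Ivy), (32, Vic), (34, Xia)}

Selection tid ≥ 27 AND sname ≠ Kim: {(27, Ivy), (32, Vic), (34, Xia)}
Selection sname = Kim: {(1, Kim)}
Difference: {(27, Ivy), (32, Vic), (34, Xia)} with {(1, Kim)} → {(27, Ivy), (32, Vic), (34, Xia)}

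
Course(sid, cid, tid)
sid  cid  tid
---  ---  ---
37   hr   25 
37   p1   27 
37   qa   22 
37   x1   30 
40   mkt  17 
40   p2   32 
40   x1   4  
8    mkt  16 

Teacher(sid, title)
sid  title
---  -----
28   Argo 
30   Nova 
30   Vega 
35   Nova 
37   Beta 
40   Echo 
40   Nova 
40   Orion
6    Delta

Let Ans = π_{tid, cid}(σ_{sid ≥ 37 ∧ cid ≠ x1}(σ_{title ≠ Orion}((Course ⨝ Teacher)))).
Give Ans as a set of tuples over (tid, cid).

{(17, mkt), (22, qa), (25, hr), (27, p1), (32, p2)}

Course ⋈ Teacher (natural join on sid): {(37, hr, 25, Beta), (37, p1, 27, Beta), (37, qa, 22, Beta), (37, x1, 30, Beta), (40, mkt, 17, Echo), (40, mkt, 17, Nova), (40, mkt, 17, Orion), (40, p2, 32, Echo), (40, p2, 32, Nova), (40, p2, 32, Orion), (40, x1, 4, Echo), (40, x1, 4, Nova), (40, x1, 4, Orion)}
Filtering on title ≠ Orion leaves {(37, hr, 25, Beta), (37, p1, 27, Beta), (37, qa, 22, Beta), (37, x1, 30, Beta), (40, mkt, 17, Echo), (40, mkt, 17, Nova), (40, p2, 32, Echo), (40, p2, 32, Nova), (40, x1, 4, Echo), (40, x1, 4, Nova)}.
Filtering on sid ≥ 37 ∧ cid ≠ x1 leaves {(37, hr, 25, Beta), (37, p1, 27, Beta), (37, qa, 22, Beta), (40, mkt, 17, Echo), (40, mkt, 17, Nova), (40, p2, 32, Echo), (40, p2, 32, Nova)}.
Keep only column(s) tid, cid (2 duplicate(s) eliminated): {(17, mkt), (22, qa), (25, hr), (27, p1), (32, p2)}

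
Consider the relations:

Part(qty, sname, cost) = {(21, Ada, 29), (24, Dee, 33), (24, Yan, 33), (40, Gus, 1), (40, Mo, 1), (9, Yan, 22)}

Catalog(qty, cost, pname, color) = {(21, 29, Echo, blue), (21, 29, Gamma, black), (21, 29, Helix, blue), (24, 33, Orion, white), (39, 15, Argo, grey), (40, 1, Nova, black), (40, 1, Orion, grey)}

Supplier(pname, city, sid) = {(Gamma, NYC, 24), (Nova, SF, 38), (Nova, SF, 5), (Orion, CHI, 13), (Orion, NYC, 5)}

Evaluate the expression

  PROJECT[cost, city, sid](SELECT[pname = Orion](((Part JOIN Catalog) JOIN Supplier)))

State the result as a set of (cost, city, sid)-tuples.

Natural join on qty, cost: {(21, Ada, 29, Echo, blue), (21, Ada, 29, Gamma, black), (21, Ada, 29, Helix, blue), (24, Dee, 33, Orion, white), (24, Yan, 33, Orion, white), (40, Gus, 1, Nova, black), (40, Gus, 1, Orion, grey), (40, Mo, 1, Nova, black), (40, Mo, 1, Orion, grey)}
Natural join on pname: {(21, Ada, 29, Gamma, black, NYC, 24), (24, Dee, 33, Orion, white, CHI, 13), (24, Dee, 33, Orion, white, NYC, 5), (24, Yan, 33, Orion, white, CHI, 13), (24, Yan, 33, Orion, white, NYC, 5), (40, Gus, 1, Nova, black, SF, 38), (40, Gus, 1, Nova, black, SF, 5), (40, Gus, 1, Orion, grey, CHI, 13), (40, Gus, 1, Orion, grey, NYC, 5), (40, Mo, 1, Nova, black, SF, 38), (40, Mo, 1, Nova, black, SF, 5), (40, Mo, 1, Orion, grey, CHI, 13), (40, Mo, 1, Orion, grey, NYC, 5)}
Filtering on pname = Orion leaves {(24, Dee, 33, Orion, white, CHI, 13), (24, Dee, 33, Orion, white, NYC, 5), (24, Yan, 33, Orion, white, CHI, 13), (24, Yan, 33, Orion, white, NYC, 5), (40, Gus, 1, Orion, grey, CHI, 13), (40, Gus, 1, Orion, grey, NYC, 5), (40, Mo, 1, Orion, grey, CHI, 13), (40, Mo, 1, Orion, grey, NYC, 5)}.
Keep only column(s) cost, city, sid (4 duplicate(s) eliminated): {(1, CHI, 13), (1, NYC, 5), (33, CHI, 13), (33, NYC, 5)}

{(1, CHI, 13), (1, NYC, 5), (33, CHI, 13), (33, NYC, 5)}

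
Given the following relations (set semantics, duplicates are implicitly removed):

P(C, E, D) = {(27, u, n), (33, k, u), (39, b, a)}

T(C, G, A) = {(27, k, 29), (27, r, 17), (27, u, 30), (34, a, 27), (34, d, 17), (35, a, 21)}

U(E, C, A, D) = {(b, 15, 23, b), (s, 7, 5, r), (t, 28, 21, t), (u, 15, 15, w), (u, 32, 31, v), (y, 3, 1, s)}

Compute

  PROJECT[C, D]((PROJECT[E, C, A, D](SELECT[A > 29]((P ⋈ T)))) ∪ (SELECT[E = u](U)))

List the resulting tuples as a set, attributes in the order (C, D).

Natural join on C: {(27, u, n, k, 29), (27, u, n, r, 17), (27, u, n, u, 30)}
Apply σ_{A > 29}; surviving tuples: {(27, u, n, u, 30)}
π_{E, C, A, D} gives {(u, 27, 30, n)}.
Apply σ_{E = u}; surviving tuples: {(u, 15, 15, w), (u, 32, 31, v)}
Taking the union: {(u, 15, 15, w), (u, 27, 30, n), (u, 32, 31, v)}
π_{C, D} gives {(15, w), (27, n), (32, v)}.

{(15, w), (27, n), (32, v)}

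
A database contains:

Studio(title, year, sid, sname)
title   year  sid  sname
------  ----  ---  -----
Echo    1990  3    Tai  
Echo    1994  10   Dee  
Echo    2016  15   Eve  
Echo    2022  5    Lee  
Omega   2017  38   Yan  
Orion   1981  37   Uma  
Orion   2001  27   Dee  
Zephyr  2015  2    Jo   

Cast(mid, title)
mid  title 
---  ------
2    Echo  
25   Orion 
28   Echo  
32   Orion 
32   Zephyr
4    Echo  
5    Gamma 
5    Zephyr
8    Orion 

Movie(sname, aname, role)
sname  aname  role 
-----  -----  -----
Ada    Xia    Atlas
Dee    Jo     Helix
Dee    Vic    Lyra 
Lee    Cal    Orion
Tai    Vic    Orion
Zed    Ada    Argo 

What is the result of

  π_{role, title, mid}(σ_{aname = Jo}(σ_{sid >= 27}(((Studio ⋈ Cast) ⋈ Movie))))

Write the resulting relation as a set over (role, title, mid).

{(Helix, Orion, 25), (Helix, Orion, 32), (Helix, Orion, 8)}

Joining Studio and Cast on title yields {(Echo, 1990, 3, Tai, 2), (Echo, 1990, 3, Tai, 28), (Echo, 1990, 3, Tai, 4), (Echo, 1994, 10, Dee, 2), (Echo, 1994, 10, Dee, 28), (Echo, 1994, 10, Dee, 4), (Echo, 2016, 15, Eve, 2), (Echo, 2016, 15, Eve, 28), (Echo, 2016, 15, Eve, 4), (Echo, 2022, 5, Lee, 2), (Echo, 2022, 5, Lee, 28), (Echo, 2022, 5, Lee, 4), (Orion, 1981, 37, Uma, 25), (Orion, 1981, 37, Uma, 32), (Orion, 1981, 37, Uma, 8), (Orion, 2001, 27, Dee, 25), (Orion, 2001, 27, Dee, 32), (Orion, 2001, 27, Dee, 8), (Zephyr, 2015, 2, Jo, 32), (Zephyr, 2015, 2, Jo, 5)}.
Joining (Studio ⋈ Cast) and Movie on sname yields {(Echo, 1990, 3, Tai, 2, Vic, Orion), (Echo, 1990, 3, Tai, 28, Vic, Orion), (Echo, 1990, 3, Tai, 4, Vic, Orion), (Echo, 1994, 10, Dee, 2, Jo, Helix), (Echo, 1994, 10, Dee, 2, Vic, Lyra), (Echo, 1994, 10, Dee, 28, Jo, Helix), (Echo, 1994, 10, Dee, 28, Vic, Lyra), (Echo, 1994, 10, Dee, 4, Jo, Helix), (Echo, 1994, 10, Dee, 4, Vic, Lyra), (Echo, 2022, 5, Lee, 2, Cal, Orion), (Echo, 2022, 5, Lee, 28, Cal, Orion), (Echo, 2022, 5, Lee, 4, Cal, Orion), (Orion, 2001, 27, Dee, 25, Jo, Helix), (Orion, 2001, 27, Dee, 25, Vic, Lyra), (Orion, 2001, 27, Dee, 32, Jo, Helix), (Orion, 2001, 27, Dee, 32, Vic, Lyra), (Orion, 2001, 27, Dee, 8, Jo, Helix), (Orion, 2001, 27, Dee, 8, Vic, Lyra)}.
Selection sid >= 27: {(Orion, 2001, 27, Dee, 25, Jo, Helix), (Orion, 2001, 27, Dee, 25, Vic, Lyra), (Orion, 2001, 27, Dee, 32, Jo, Helix), (Orion, 2001, 27, Dee, 32, Vic, Lyra), (Orion, 2001, 27, Dee, 8, Jo, Helix), (Orion, 2001, 27, Dee, 8, Vic, Lyra)}
Selection aname = Jo: {(Orion, 2001, 27, Dee, 25, Jo, Helix), (Orion, 2001, 27, Dee, 32, Jo, Helix), (Orion, 2001, 27, Dee, 8, Jo, Helix)}
Keep only column(s) role, title, mid: {(Helix, Orion, 25), (Helix, Orion, 32), (Helix, Orion, 8)}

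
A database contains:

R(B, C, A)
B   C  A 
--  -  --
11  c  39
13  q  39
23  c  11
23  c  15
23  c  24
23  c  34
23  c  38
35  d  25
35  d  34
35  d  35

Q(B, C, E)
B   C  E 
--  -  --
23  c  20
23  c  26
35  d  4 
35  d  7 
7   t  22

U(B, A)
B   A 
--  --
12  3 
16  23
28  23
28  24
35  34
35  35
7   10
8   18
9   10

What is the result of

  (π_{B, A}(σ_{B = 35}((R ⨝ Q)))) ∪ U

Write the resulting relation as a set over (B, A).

Natural join on B, C: {(23, c, 11, 20), (23, c, 11, 26), (23, c, 15, 20), (23, c, 15, 26), (23, c, 24, 20), (23, c, 24, 26), (23, c, 34, 20), (23, c, 34, 26), (23, c, 38, 20), (23, c, 38, 26), (35, d, 25, 4), (35, d, 25, 7), (35, d, 34, 4), (35, d, 34, 7), (35, d, 35, 4), (35, d, 35, 7)}
Filtering on B = 35 leaves {(35, d, 25, 4), (35, d, 25, 7), (35, d, 34, 4), (35, d, 34, 7), (35, d, 35, 4), (35, d, 35, 7)}.
Projecting to B, A (3 duplicate(s) eliminated): {(35, 25), (35, 34), (35, 35)}
Taking the union: {(12, 3), (16, 23), (28, 23), (28, 24), (35, 25), (35, 34), (35, 35), (7, 10), (8, 18), (9, 10)}

{(12, 3), (16, 23), (28, 23), (28, 24), (35, 25), (35, 34), (35, 35), (7, 10), (8, 18), (9, 10)}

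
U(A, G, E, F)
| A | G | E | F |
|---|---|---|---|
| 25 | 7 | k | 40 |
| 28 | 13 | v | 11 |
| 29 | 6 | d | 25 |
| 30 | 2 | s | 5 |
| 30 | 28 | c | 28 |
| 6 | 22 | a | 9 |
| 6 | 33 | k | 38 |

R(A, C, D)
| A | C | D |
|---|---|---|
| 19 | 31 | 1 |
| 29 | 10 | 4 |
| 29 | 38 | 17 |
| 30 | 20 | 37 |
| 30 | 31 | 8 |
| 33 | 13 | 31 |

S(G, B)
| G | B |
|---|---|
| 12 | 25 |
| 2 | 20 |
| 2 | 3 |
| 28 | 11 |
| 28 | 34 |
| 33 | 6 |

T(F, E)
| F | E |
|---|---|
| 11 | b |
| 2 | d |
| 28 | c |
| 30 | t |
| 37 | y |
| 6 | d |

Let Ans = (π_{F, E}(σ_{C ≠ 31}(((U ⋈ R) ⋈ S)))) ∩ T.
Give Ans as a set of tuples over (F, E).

{(28, c)}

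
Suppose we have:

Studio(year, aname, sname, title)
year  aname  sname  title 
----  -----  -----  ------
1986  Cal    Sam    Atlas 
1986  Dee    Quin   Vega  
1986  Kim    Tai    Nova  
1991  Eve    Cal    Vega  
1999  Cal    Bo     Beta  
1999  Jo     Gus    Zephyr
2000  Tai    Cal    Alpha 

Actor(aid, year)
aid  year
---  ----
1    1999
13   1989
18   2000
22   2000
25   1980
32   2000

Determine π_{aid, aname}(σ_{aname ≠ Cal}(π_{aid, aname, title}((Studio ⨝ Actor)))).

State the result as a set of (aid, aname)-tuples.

Natural join on year: {(1999, Cal, Bo, Beta, 1), (1999, Jo, Gus, Zephyr, 1), (2000, Tai, Cal, Alpha, 18), (2000, Tai, Cal, Alpha, 22), (2000, Tai, Cal, Alpha, 32)}
π[aid, aname, title]: project onto (aid, aname, title) → {(1, Cal, Beta), (1, Jo, Zephyr), (18, Tai, Alpha), (22, Tai, Alpha), (32, Tai, Alpha)}
σ[aname ≠ Cal]: keep tuples satisfying aname ≠ Cal → {(1, Jo, Zephyr), (18, Tai, Alpha), (22, Tai, Alpha), (32, Tai, Alpha)}
π[aid, aname]: project onto (aid, aname) → {(1, Jo), (18, Tai), (22, Tai), (32, Tai)}

{(1, Jo), (18, Tai), (22, Tai), (32, Tai)}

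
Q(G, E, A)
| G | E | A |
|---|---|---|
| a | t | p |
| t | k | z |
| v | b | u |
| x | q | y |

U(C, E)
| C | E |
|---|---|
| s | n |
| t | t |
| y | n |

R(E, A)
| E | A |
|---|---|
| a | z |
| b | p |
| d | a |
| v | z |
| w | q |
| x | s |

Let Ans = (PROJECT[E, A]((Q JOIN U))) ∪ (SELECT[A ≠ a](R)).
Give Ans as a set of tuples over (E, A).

Natural join on E: {(a, t, p, t)}
π[E, A]: project onto (E, A) → {(t, p)}
σ[A ≠ a]: keep tuples satisfying A ≠ a → {(a, z), (b, p), (v, z), (w, q), (x, s)}
Union: {(t, p)} with {(a, z), (b, p), (v, z), (w, q), (x, s)} → {(a, z), (b, p), (t, p), (v, z), (w, q), (x, s)}

{(a, z), (b, p), (t, p), (v, z), (w, q), (x, s)}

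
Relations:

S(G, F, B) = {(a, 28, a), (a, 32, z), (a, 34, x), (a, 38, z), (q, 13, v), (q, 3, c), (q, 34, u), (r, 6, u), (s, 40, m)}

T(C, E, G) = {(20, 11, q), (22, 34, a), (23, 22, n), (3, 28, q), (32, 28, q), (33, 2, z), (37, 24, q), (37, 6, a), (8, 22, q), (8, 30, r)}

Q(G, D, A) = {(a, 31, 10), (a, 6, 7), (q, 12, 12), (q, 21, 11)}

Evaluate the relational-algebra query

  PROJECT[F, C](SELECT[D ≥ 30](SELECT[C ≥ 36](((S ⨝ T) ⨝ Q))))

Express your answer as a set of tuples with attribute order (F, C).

{(28, 37), (32, 37), (34, 37), (38, 37)}

S ⋈ T (natural join on G): {(a, 28, a, 22, 34), (a, 28, a, 37, 6), (a, 32, z, 22, 34), (a, 32, z, 37, 6), (a, 34, x, 22, 34), (a, 34, x, 37, 6), (a, 38, z, 22, 34), (a, 38, z, 37, 6), (q, 13, v, 20, 11), (q, 13, v, 3, 28), (q, 13, v, 32, 28), (q, 13, v, 37, 24), (q, 13, v, 8, 22), (q, 3, c, 20, 11), (q, 3, c, 3, 28), (q, 3, c, 32, 28), (q, 3, c, 37, 24), (q, 3, c, 8, 22), (q, 34, u, 20, 11), (q, 34, u, 3, 28), (q, 34, u, 32, 28), (q, 34, u, 37, 24), (q, 34, u, 8, 22), (r, 6, u, 8, 30)}
(S ⨝ T) ⋈ Q (natural join on G): {(a, 28, a, 22, 34, 31, 10), (a, 28, a, 22, 34, 6, 7), (a, 28, a, 37, 6, 31, 10), (a, 28, a, 37, 6, 6, 7), (a, 32, z, 22, 34, 31, 10), (a, 32, z, 22, 34, 6, 7), (a, 32, z, 37, 6, 31, 10), (a, 32, z, 37, 6, 6, 7), (a, 34, x, 22, 34, 31, 10), (a, 34, x, 22, 34, 6, 7), (a, 34, x, 37, 6, 31, 10), (a, 34, x, 37, 6, 6, 7), (a, 38, z, 22, 34, 31, 10), (a, 38, z, 22, 34, 6, 7), (a, 38, z, 37, 6, 31, 10), (a, 38, z, 37, 6, 6, 7), (q, 13, v, 20, 11, 12, 12), (q, 13, v, 20, 11, 21, 11), (q, 13, v, 3, 28, 12, 12), (q, 13, v, 3, 28, 21, 11), (q, 13, v, 32, 28, 12, 12), (q, 13, v, 32, 28, 21, 11), (q, 13, v, 37, 24, 12, 12), (q, 13, v, 37, 24, 21, 11), (q, 13, v, 8, 22, 12, 12), (q, 13, v, 8, 22, 21, 11), (q, 3, c, 20, 11, 12, 12), (q, 3, c, 20, 11, 21, 11), (q, 3, c, 3, 28, 12, 12), (q, 3, c, 3, 28, 21, 11), (q, 3, c, 32, 28, 12, 12), (q, 3, c, 32, 28, 21, 11), (q, 3, c, 37, 24, 12, 12), (q, 3, c, 37, 24, 21, 11), (q, 3, c, 8, 22, 12, 12), (q, 3, c, 8, 22, 21, 11), (q, 34, u, 20, 11, 12, 12), (q, 34, u, 20, 11, 21, 11), (q, 34, u, 3, 28, 12, 12), (q, 34, u, 3, 28, 21, 11), (q, 34, u, 32, 28, 12, 12), (q, 34, u, 32, 28, 21, 11), (q, 34, u, 37, 24, 12, 12), (q, 34, u, 37, 24, 21, 11), (q, 34, u, 8, 22, 12, 12), (q, 34, u, 8, 22, 21, 11)}
Filtering on C ≥ 36 leaves {(a, 28, a, 37, 6, 31, 10), (a, 28, a, 37, 6, 6, 7), (a, 32, z, 37, 6, 31, 10), (a, 32, z, 37, 6, 6, 7), (a, 34, x, 37, 6, 31, 10), (a, 34, x, 37, 6, 6, 7), (a, 38, z, 37, 6, 31, 10), (a, 38, z, 37, 6, 6, 7), (q, 13, v, 37, 24, 12, 12), (q, 13, v, 37, 24, 21, 11), (q, 3, c, 37, 24, 12, 12), (q, 3, c, 37, 24, 21, 11), (q, 34, u, 37, 24, 12, 12), (q, 34, u, 37, 24, 21, 11)}.
Filtering on D ≥ 30 leaves {(a, 28, a, 37, 6, 31, 10), (a, 32, z, 37, 6, 31, 10), (a, 34, x, 37, 6, 31, 10), (a, 38, z, 37, 6, 31, 10)}.
π[F, C]: project onto (F, C) → {(28, 37), (32, 37), (34, 37), (38, 37)}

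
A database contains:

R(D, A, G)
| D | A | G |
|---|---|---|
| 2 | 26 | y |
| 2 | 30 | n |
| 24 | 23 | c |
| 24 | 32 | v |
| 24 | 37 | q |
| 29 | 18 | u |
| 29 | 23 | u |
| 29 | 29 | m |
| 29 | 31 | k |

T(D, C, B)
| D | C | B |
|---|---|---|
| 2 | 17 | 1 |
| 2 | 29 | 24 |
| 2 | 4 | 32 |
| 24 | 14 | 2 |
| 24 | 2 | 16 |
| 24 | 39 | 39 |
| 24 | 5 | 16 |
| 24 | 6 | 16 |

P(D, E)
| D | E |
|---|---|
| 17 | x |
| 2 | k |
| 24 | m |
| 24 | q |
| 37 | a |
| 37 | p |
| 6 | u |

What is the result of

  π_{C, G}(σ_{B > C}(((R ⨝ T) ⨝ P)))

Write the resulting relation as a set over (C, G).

{(2, c), (2, q), (2, v), (4, n), (4, y), (5, c), (5, q), (5, v), (6, c), (6, q), (6, v)}

R ⋈ T (natural join on D): {(2, 26, y, 17, 1), (2, 26, y, 29, 24), (2, 26, y, 4, 32), (2, 30, n, 17, 1), (2, 30, n, 29, 24), (2, 30, n, 4, 32), (24, 23, c, 14, 2), (24, 23, c, 2, 16), (24, 23, c, 39, 39), (24, 23, c, 5, 16), (24, 23, c, 6, 16), (24, 32, v, 14, 2), (24, 32, v, 2, 16), (24, 32, v, 39, 39), (24, 32, v, 5, 16), (24, 32, v, 6, 16), (24, 37, q, 14, 2), (24, 37, q, 2, 16), (24, 37, q, 39, 39), (24, 37, q, 5, 16), (24, 37, q, 6, 16)}
(R ⨝ T) ⋈ P (natural join on D): {(2, 26, y, 17, 1, k), (2, 26, y, 29, 24, k), (2, 26, y, 4, 32, k), (2, 30, n, 17, 1, k), (2, 30, n, 29, 24, k), (2, 30, n, 4, 32, k), (24, 23, c, 14, 2, m), (24, 23, c, 14, 2, q), (24, 23, c, 2, 16, m), (24, 23, c, 2, 16, q), (24, 23, c, 39, 39, m), (24, 23, c, 39, 39, q), (24, 23, c, 5, 16, m), (24, 23, c, 5, 16, q), (24, 23, c, 6, 16, m), (24, 23, c, 6, 16, q), (24, 32, v, 14, 2, m), (24, 32, v, 14, 2, q), (24, 32, v, 2, 16, m), (24, 32, v, 2, 16, q), (24, 32, v, 39, 39, m), (24, 32, v, 39, 39, q), (24, 32, v, 5, 16, m), (24, 32, v, 5, 16, q), (24, 32, v, 6, 16, m), (24, 32, v, 6, 16, q), (24, 37, q, 14, 2, m), (24, 37, q, 14, 2, q), (24, 37, q, 2, 16, m), (24, 37, q, 2, 16, q), (24, 37, q, 39, 39, m), (24, 37, q, 39, 39, q), (24, 37, q, 5, 16, m), (24, 37, q, 5, 16, q), (24, 37, q, 6, 16, m), (24, 37, q, 6, 16, q)}
Selection B > C: {(2, 26, y, 4, 32, k), (2, 30, n, 4, 32, k), (24, 23, c, 2, 16, m), (24, 23, c, 2, 16, q), (24, 23, c, 5, 16, m), (24, 23, c, 5, 16, q), (24, 23, c, 6, 16, m), (24, 23, c, 6, 16, q), (24, 32, v, 2, 16, m), (24, 32, v, 2, 16, q), (24, 32, v, 5, 16, m), (24, 32, v, 5, 16, q), (24, 32, v, 6, 16, m), (24, 32, v, 6, 16, q), (24, 37, q, 2, 16, m), (24, 37, q, 2, 16, q), (24, 37, q, 5, 16, m), (24, 37, q, 5, 16, q), (24, 37, q, 6, 16, m), (24, 37, q, 6, 16, q)}
π[C, G]: project onto (C, G) (9 duplicate(s) eliminated) → {(2, c), (2, q), (2, v), (4, n), (4, y), (5, c), (5, q), (5, v), (6, c), (6, q), (6, v)}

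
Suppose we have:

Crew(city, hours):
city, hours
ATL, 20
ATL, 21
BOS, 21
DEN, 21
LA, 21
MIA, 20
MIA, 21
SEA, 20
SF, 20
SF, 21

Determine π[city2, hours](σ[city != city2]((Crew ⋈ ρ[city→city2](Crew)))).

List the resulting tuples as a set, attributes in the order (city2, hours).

ρ[city→city2]: schema becomes (city2, hours); tuples unchanged.
Natural join on hours: {(ATL, 20, ATL), (ATL, 20, MIA), (ATL, 20, SEA), (ATL, 20, SF), (ATL, 21, ATL), (ATL, 21, BOS), (ATL, 21, DEN), (ATL, 21, LA), (ATL, 21, MIA), (ATL, 21, SF), (BOS, 21, ATL), (BOS, 21, BOS), (BOS, 21, DEN), (BOS, 21, LA), (BOS, 21, MIA), (BOS, 21, SF), (DEN, 21, ATL), (DEN, 21, BOS), (DEN, 21, DEN), (DEN, 21, LA), (DEN, 21, MIA), (DEN, 21, SF), (LA, 21, ATL), (LA, 21, BOS), (LA, 21, DEN), (LA, 21, LA), (LA, 21, MIA), (LA, 21, SF), (MIA, 20, ATL), (MIA, 20, MIA), (MIA, 20, SEA), (MIA, 20, SF), (MIA, 21, ATL), (MIA, 21, BOS), (MIA, 21, DEN), (MIA, 21, LA), (MIA, 21, MIA), (MIA, 21, SF), (SEA, 20, ATL), (SEA, 20, MIA), (SEA, 20, SEA), (SEA, 20, SF), (SF, 20, ATL), (SF, 20, MIA), (SF, 20, SEA), (SF, 20, SF), (SF, 21, ATL), (SF, 21, BOS), (SF, 21, DEN), (SF, 21, LA), (SF, 21, MIA), (SF, 21, SF)}
Selection city != city2: {(ATL, 20, MIA), (ATL, 20, SEA), (ATL, 20, SF), (ATL, 21, BOS), (ATL, 21, DEN), (ATL, 21, LA), (ATL, 21, MIA), (ATL, 21, SF), (BOS, 21, ATL), (BOS, 21, DEN), (BOS, 21, LA), (BOS, 21, MIA), (BOS, 21, SF), (DEN, 21, ATL), (DEN, 21, BOS), (DEN, 21, LA), (DEN, 21, MIA), (DEN, 21, SF), (LA, 21, ATL), (LA, 21, BOS), (LA, 21, DEN), (LA, 21, MIA), (LA, 21, SF), (MIA, 20, ATL), (MIA, 20, SEA), (MIA, 20, SF), (MIA, 21, ATL), (MIA, 21, BOS), (MIA, 21, DEN), (MIA, 21, LA), (MIA, 21, SF), (SEA, 20, ATL), (SEA, 20, MIA), (SEA, 20, SF), (SF, 20, ATL), (SF, 20, MIA), (SF, 20, SEA), (SF, 21, ATL), (SF, 21, BOS), (SF, 21, DEN), (SF, 21, LA), (SF, 21, MIA)}
π_{city2, hours} gives {(ATL, 20), (ATL, 21), (BOS, 21), (DEN, 21), (LA, 21), (MIA, 20), (MIA, 21), (SEA, 20), (SF, 20), (SF, 21)} (32 duplicate(s) eliminated).

{(ATL, 20), (ATL, 21), (BOS, 21), (DEN, 21), (LA, 21), (MIA, 20), (MIA, 21), (SEA, 20), (SF, 20), (SF, 21)}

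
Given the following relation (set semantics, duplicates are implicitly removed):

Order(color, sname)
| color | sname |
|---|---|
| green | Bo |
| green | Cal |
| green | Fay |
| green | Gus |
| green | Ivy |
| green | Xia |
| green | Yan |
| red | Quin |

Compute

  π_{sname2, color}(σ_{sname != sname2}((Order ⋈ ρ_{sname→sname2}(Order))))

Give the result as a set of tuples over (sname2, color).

{(Bo, green), (Cal, green), (Fay, green), (Gus, green), (Ivy, green), (Xia, green), (Yan, green)}

ρ[sname→sname2]: schema becomes (color, sname2); tuples unchanged.
Order ⋈ ρ_{sname→sname2}(Order) (natural join on color): {(green, Bo, Bo), (green, Bo, Cal), (green, Bo, Fay), (green, Bo, Gus), (green, Bo, Ivy), (green, Bo, Xia), (green, Bo, Yan), (green, Cal, Bo), (green, Cal, Cal), (green, Cal, Fay), (green, Cal, Gus), (green, Cal, Ivy), (green, Cal, Xia), (green, Cal, Yan), (green, Fay, Bo), (green, Fay, Cal), (green, Fay, Fay), (green, Fay, Gus), (green, Fay, Ivy), (green, Fay, Xia), (green, Fay, Yan), (green, Gus, Bo), (green, Gus, Cal), (green, Gus, Fay), (green, Gus, Gus), (green, Gus, Ivy), (green, Gus, Xia), (green, Gus, Yan), (green, Ivy, Bo), (green, Ivy, Cal), (green, Ivy, Fay), (green, Ivy, Gus), (green, Ivy, Ivy), (green, Ivy, Xia), (green, Ivy, Yan), (green, Xia, Bo), (green, Xia, Cal), (green, Xia, Fay), (green, Xia, Gus), (green, Xia, Ivy), (green, Xia, Xia), (green, Xia, Yan), (green, Yan, Bo), (green, Yan, Cal), (green, Yan, Fay), (green, Yan, Gus), (green, Yan, Ivy), (green, Yan, Xia), (green, Yan, Yan), (red, Quin, Quin)}
σ[sname != sname2]: keep tuples satisfying sname != sname2 → {(green, Bo, Cal), (green, Bo, Fay), (green, Bo, Gus), (green, Bo, Ivy), (green, Bo, Xia), (green, Bo, Yan), (green, Cal, Bo), (green, Cal, Fay), (green, Cal, Gus), (green, Cal, Ivy), (green, Cal, Xia), (green, Cal, Yan), (green, Fay, Bo), (green, Fay, Cal), (green, Fay, Gus), (green, Fay, Ivy), (green, Fay, Xia), (green, Fay, Yan), (green, Gus, Bo), (green, Gus, Cal), (green, Gus, Fay), (green, Gus, Ivy), (green, Gus, Xia), (green, Gus, Yan), (green, Ivy, Bo), (green, Ivy, Cal), (green, Ivy, Fay), (green, Ivy, Gus), (green, Ivy, Xia), (green, Ivy, Yan), (green, Xia, Bo), (green, Xia, Cal), (green, Xia, Fay), (green, Xia, Gus), (green, Xia, Ivy), (green, Xia, Yan), (green, Yan, Bo), (green, Yan, Cal), (green, Yan, Fay), (green, Yan, Gus), (green, Yan, Ivy), (green, Yan, Xia)}
Keep only column(s) sname2, color (35 duplicate(s) eliminated): {(Bo, green), (Cal, green), (Fay, green), (Gus, green), (Ivy, green), (Xia, green), (Yan, green)}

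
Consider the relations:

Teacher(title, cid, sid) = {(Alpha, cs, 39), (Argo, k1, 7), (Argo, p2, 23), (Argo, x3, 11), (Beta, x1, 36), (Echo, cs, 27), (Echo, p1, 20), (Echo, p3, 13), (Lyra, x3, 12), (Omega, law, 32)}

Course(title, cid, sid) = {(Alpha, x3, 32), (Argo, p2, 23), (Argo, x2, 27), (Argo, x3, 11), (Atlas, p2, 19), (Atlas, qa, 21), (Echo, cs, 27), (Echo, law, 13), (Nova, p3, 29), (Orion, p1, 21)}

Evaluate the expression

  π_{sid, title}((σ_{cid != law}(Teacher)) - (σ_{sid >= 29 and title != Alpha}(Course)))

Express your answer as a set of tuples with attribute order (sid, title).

Apply σ_{cid != law}; surviving tuples: {(Alpha, cs, 39), (Argo, k1, 7), (Argo, p2, 23), (Argo, x3, 11), (Beta, x1, 36), (Echo, cs, 27), (Echo, p1, 20), (Echo, p3, 13), (Lyra, x3, 12)}
Apply σ_{sid >= 29 and title != Alpha}; surviving tuples: {(Nova, p3, 29)}
Difference: {(Alpha, cs, 39), (Argo, k1, 7), (Argo, p2, 23), (Argo, x3, 11), (Beta, x1, 36), (Echo, cs, 27), (Echo, p1, 20), (Echo, p3, 13), (Lyra, x3, 12)} with {(Nova, p3, 29)} → {(Alpha, cs, 39), (Argo, k1, 7), (Argo, p2, 23), (Argo, x3, 11), (Beta, x1, 36), (Echo, cs, 27), (Echo, p1, 20), (Echo, p3, 13), (Lyra, x3, 12)}
Projecting to sid, title: {(11, Argo), (12, Lyra), (13, Echo), (20, Echo), (23, Argo), (27, Echo), (36, Beta), (39, Alpha), (7, Argo)}

{(11, Argo), (12, Lyra), (13, Echo), (20, Echo), (23, Argo), (27, Echo), (36, Beta), (39, Alpha), (7, Argo)}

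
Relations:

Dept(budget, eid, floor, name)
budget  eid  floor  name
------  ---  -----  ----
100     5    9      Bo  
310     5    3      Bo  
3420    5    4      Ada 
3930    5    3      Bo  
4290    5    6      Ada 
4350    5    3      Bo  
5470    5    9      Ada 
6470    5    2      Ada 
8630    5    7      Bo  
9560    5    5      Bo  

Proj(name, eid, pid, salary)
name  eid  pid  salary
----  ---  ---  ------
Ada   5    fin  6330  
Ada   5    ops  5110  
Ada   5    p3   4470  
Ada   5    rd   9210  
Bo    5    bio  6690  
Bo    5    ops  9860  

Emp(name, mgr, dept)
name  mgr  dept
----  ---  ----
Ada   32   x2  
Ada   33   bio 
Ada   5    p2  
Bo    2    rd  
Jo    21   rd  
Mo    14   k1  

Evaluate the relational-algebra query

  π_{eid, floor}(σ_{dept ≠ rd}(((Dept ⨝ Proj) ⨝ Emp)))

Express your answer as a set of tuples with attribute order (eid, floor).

{(5, 2), (5, 4), (5, 6), (5, 9)}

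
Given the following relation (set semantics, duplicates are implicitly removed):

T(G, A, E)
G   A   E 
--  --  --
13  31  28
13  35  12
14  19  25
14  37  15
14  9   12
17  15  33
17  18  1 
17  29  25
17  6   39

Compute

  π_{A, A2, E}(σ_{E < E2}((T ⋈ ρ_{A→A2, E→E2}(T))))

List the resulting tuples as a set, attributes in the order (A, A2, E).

{(15, 6, 33), (18, 15, 1), (18, 29, 1), (18, 6, 1), (29, 15, 25), (29, 6, 25), (35, 31, 12), (37, 19, 15), (9, 19, 12), (9, 37, 12)}

ρ[A→A2, E→E2]: schema becomes (G, A2, E2); tuples unchanged.
Natural join on G: {(13, 31, 28, 31, 28), (13, 31, 28, 35, 12), (13, 35, 12, 31, 28), (13, 35, 12, 35, 12), (14, 19, 25, 19, 25), (14, 19, 25, 37, 15), (14, 19, 25, 9, 12), (14, 37, 15, 19, 25), (14, 37, 15, 37, 15), (14, 37, 15, 9, 12), (14, 9, 12, 19, 25), (14, 9, 12, 37, 15), (14, 9, 12, 9, 12), (17, 15, 33, 15, 33), (17, 15, 33, 18, 1), (17, 15, 33, 29, 25), (17, 15, 33, 6, 39), (17, 18, 1, 15, 33), (17, 18, 1, 18, 1), (17, 18, 1, 29, 25), (17, 18, 1, 6, 39), (17, 29, 25, 15, 33), (17, 29, 25, 18, 1), (17, 29, 25, 29, 25), (17, 29, 25, 6, 39), (17, 6, 39, 15, 33), (17, 6, 39, 18, 1), (17, 6, 39, 29, 25), (17, 6, 39, 6, 39)}
Filtering on E < E2 leaves {(13, 35, 12, 31, 28), (14, 37, 15, 19, 25), (14, 9, 12, 19, 25), (14, 9, 12, 37, 15), (17, 15, 33, 6, 39), (17, 18, 1, 15, 33), (17, 18, 1, 29, 25), (17, 18, 1, 6, 39), (17, 29, 25, 15, 33), (17, 29, 25, 6, 39)}.
Projecting to A, A2, E: {(15, 6, 33), (18, 15, 1), (18, 29, 1), (18, 6, 1), (29, 15, 25), (29, 6, 25), (35, 31, 12), (37, 19, 15), (9, 19, 12), (9, 37, 12)}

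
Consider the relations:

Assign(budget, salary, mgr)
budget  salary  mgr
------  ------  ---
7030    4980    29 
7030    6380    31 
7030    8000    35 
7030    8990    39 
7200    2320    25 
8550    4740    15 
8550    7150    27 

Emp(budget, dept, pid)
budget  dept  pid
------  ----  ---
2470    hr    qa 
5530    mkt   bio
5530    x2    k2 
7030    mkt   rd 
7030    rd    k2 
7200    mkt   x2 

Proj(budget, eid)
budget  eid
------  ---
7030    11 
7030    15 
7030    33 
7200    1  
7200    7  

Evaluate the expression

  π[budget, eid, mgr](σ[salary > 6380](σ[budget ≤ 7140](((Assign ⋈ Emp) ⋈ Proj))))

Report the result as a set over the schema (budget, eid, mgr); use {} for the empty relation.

{(7030, 11, 35), (7030, 11, 39), (7030, 15, 35), (7030, 15, 39), (7030, 33, 35), (7030, 33, 39)}

Joining Assign and Emp on budget yields {(7030, 4980, 29, mkt, rd), (7030, 4980, 29, rd, k2), (7030, 6380, 31, mkt, rd), (7030, 6380, 31, rd, k2), (7030, 8000, 35, mkt, rd), (7030, 8000, 35, rd, k2), (7030, 8990, 39, mkt, rd), (7030, 8990, 39, rd, k2), (7200, 2320, 25, mkt, x2)}.
Joining (Assign ⋈ Emp) and Proj on budget yields {(7030, 4980, 29, mkt, rd, 11), (7030, 4980, 29, mkt, rd, 15), (7030, 4980, 29, mkt, rd, 33), (7030, 4980, 29, rd, k2, 11), (7030, 4980, 29, rd, k2, 15), (7030, 4980, 29, rd, k2, 33), (7030, 6380, 31, mkt, rd, 11), (7030, 6380, 31, mkt, rd, 15), (7030, 6380, 31, mkt, rd, 33), (7030, 6380, 31, rd, k2, 11), (7030, 6380, 31, rd, k2, 15), (7030, 6380, 31, rd, k2, 33), (7030, 8000, 35, mkt, rd, 11), (7030, 8000, 35, mkt, rd, 15), (7030, 8000, 35, mkt, rd, 33), (7030, 8000, 35, rd, k2, 11), (7030, 8000, 35, rd, k2, 15), (7030, 8000, 35, rd, k2, 33), (7030, 8990, 39, mkt, rd, 11), (7030, 8990, 39, mkt, rd, 15), (7030, 8990, 39, mkt, rd, 33), (7030, 8990, 39, rd, k2, 11), (7030, 8990, 39, rd, k2, 15), (7030, 8990, 39, rd, k2, 33), (7200, 2320, 25, mkt, x2, 1), (7200, 2320, 25, mkt, x2, 7)}.
σ[budget ≤ 7140]: keep tuples satisfying budget ≤ 7140 → {(7030, 4980, 29, mkt, rd, 11), (7030, 4980, 29, mkt, rd, 15), (7030, 4980, 29, mkt, rd, 33), (7030, 4980, 29, rd, k2, 11), (7030, 4980, 29, rd, k2, 15), (7030, 4980, 29, rd, k2, 33), (7030, 6380, 31, mkt, rd, 11), (7030, 6380, 31, mkt, rd, 15), (7030, 6380, 31, mkt, rd, 33), (7030, 6380, 31, rd, k2, 11), (7030, 6380, 31, rd, k2, 15), (7030, 6380, 31, rd, k2, 33), (7030, 8000, 35, mkt, rd, 11), (7030, 8000, 35, mkt, rd, 15), (7030, 8000, 35, mkt, rd, 33), (7030, 8000, 35, rd, k2, 11), (7030, 8000, 35, rd, k2, 15), (7030, 8000, 35, rd, k2, 33), (7030, 8990, 39, mkt, rd, 11), (7030, 8990, 39, mkt, rd, 15), (7030, 8990, 39, mkt, rd, 33), (7030, 8990, 39, rd, k2, 11), (7030, 8990, 39, rd, k2, 15), (7030, 8990, 39, rd, k2, 33)}
σ[salary > 6380]: keep tuples satisfying salary > 6380 → {(7030, 8000, 35, mkt, rd, 11), (7030, 8000, 35, mkt, rd, 15), (7030, 8000, 35, mkt, rd, 33), (7030, 8000, 35, rd, k2, 11), (7030, 8000, 35, rd, k2, 15), (7030, 8000, 35, rd, k2, 33), (7030, 8990, 39, mkt, rd, 11), (7030, 8990, 39, mkt, rd, 15), (7030, 8990, 39, mkt, rd, 33), (7030, 8990, 39, rd, k2, 11), (7030, 8990, 39, rd, k2, 15), (7030, 8990, 39, rd, k2, 33)}
Keep only column(s) budget, eid, mgr (6 duplicate(s) eliminated): {(7030, 11, 35), (7030, 11, 39), (7030, 15, 35), (7030, 15, 39), (7030, 33, 35), (7030, 33, 39)}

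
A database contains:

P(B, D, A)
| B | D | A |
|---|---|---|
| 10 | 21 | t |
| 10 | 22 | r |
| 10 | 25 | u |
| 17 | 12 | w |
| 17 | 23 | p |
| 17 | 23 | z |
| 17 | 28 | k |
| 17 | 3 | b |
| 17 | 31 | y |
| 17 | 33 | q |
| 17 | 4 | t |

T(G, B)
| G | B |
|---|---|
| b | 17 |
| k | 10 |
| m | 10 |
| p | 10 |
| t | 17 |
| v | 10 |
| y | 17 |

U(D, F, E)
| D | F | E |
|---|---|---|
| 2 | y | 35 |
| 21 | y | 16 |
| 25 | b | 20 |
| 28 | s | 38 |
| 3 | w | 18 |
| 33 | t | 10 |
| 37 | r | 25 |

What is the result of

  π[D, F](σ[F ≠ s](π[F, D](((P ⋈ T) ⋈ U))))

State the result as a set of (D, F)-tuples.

Joining P and T on B yields {(10, 21, t, k), (10, 21, t, m), (10, 21, t, p), (10, 21, t, v), (10, 22, r, k), (10, 22, r, m), (10, 22, r, p), (10, 22, r, v), (10, 25, u, k), (10, 25, u, m), (10, 25, u, p), (10, 25, u, v), (17, 12, w, b), (17, 12, w, t), (17, 12, w, y), (17, 23, p, b), (17, 23, p, t), (17, 23, p, y), (17, 23, z, b), (17, 23, z, t), (17, 23, z, y), (17, 28, k, b), (17, 28, k, t), (17, 28, k, y), (17, 3, b, b), (17, 3, b, t), (17, 3, b, y), (17, 31, y, b), (17, 31, y, t), (17, 31, y, y), (17, 33, q, b), (17, 33, q, t), (17, 33, q, y), (17, 4, t, b), (17, 4, t, t), (17, 4, t, y)}.
Joining (P ⋈ T) and U on D yields {(10, 21, t, k, y, 16), (10, 21, t, m, y, 16), (10, 21, t, p, y, 16), (10, 21, t, v, y, 16), (10, 25, u, k, b, 20), (10, 25, u, m, b, 20), (10, 25, u, p, b, 20), (10, 25, u, v, b, 20), (17, 28, k, b, s, 38), (17, 28, k, t, s, 38), (17, 28, k, y, s, 38), (17, 3, b, b, w, 18), (17, 3, b, t, w, 18), (17, 3, b, y, w, 18), (17, 33, q, b, t, 10), (17, 33, q, t, t, 10), (17, 33, q, y, t, 10)}.
π[F, D]: project onto (F, D) (12 duplicate(s) eliminated) → {(b, 25), (s, 28), (t, 33), (w, 3), (y, 21)}
Selection F ≠ s: {(b, 25), (t, 33), (w, 3), (y, 21)}
π[D, F]: project onto (D, F) → {(21, y), (25, b), (3, w), (33, t)}

{(21, y), (25, b), (3, w), (33, t)}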